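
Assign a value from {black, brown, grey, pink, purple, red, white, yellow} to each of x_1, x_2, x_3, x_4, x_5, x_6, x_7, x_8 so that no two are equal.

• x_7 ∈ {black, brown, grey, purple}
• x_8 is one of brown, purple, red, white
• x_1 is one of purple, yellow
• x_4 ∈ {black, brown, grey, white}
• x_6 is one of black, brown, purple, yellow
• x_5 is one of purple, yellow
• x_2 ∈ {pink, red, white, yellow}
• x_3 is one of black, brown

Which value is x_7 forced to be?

The 8 variables draw from only 8 values {black, brown, grey, pink, purple, red, white, yellow}, so each is used; only x_2 can be pink, hence x_2 = pink.
Among the 7 still-open variables, red fits only x_8 (and all 7 values in {black, brown, grey, purple, red, white, yellow} must be used), so x_8 = red.
The 6 still-open variables draw from only 6 values {black, brown, grey, purple, white, yellow}, so each is used; only x_4 can be white, hence x_4 = white.
Among the 5 still-open variables, grey fits only x_7 (and all 5 values in {black, brown, grey, purple, yellow} must be used), so x_7 = grey.

grey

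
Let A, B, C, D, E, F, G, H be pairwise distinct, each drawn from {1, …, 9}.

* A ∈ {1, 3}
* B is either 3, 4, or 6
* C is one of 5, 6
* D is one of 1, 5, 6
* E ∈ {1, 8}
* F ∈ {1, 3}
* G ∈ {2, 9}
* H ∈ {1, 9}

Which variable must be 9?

Among the 8 variables, 2 fits only G (and all 8 values in {1, 2, 3, 4, 5, 6, 8, 9} must be used), so G = 2.
Among the 7 still-open variables, 4 fits only B (and all 7 values in {1, 3, 4, 5, 6, 8, 9} must be used), so B = 4.
Among the 6 still-open variables, 8 fits only E (and all 6 values in {1, 3, 5, 6, 8, 9} must be used), so E = 8.
The 5 still-open variables together cover exactly {1, 3, 5, 6, 9} — 5 values for 5 variables — and 9 appears only in H's list, so H = 9.

H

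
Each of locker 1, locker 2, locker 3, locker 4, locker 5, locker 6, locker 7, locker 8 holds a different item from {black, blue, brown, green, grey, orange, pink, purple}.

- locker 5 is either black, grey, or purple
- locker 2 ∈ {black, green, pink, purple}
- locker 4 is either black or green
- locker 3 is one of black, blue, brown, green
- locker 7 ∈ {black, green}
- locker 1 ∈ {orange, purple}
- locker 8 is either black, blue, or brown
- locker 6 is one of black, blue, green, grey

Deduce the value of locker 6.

The 8 variables draw from only 8 values {black, blue, brown, green, grey, orange, pink, purple}, so each is used; only locker 1 can be orange, hence locker 1 = orange.
Among the 7 still-open variables, pink fits only locker 2 (and all 7 values in {black, blue, brown, green, grey, pink, purple} must be used), so locker 2 = pink.
The 6 still-open variables draw from only 6 values {black, blue, brown, green, grey, purple}, so each is used; only locker 5 can be purple, hence locker 5 = purple.
The 5 still-open variables together cover exactly {black, blue, brown, green, grey} — 5 values for 5 variables — and grey appears only in locker 6's list, so locker 6 = grey.

grey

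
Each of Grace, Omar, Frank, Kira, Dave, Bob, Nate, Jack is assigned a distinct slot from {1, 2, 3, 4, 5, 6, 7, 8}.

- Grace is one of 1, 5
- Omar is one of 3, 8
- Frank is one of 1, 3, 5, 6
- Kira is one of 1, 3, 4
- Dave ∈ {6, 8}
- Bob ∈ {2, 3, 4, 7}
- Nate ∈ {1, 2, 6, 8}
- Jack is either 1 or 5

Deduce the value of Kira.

Among the 8 variables, 7 fits only Bob (and all 8 values in {1, 2, 3, 4, 5, 6, 7, 8} must be used), so Bob = 7.
The 7 still-open variables together cover exactly {1, 2, 3, 4, 5, 6, 8} — 7 values for 7 variables — and 2 appears only in Nate's list, so Nate = 2.
The 6 still-open variables together cover exactly {1, 3, 4, 5, 6, 8} — 6 values for 6 variables — and 4 appears only in Kira's list, so Kira = 4.

4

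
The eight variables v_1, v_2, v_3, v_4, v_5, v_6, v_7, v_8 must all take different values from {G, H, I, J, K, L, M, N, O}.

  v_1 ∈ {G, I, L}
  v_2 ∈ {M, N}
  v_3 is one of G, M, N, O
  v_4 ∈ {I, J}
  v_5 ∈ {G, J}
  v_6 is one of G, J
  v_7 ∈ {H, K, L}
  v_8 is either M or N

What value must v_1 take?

v_2 and v_8 between them cover only {M, N} — a naked pair. Remove those values from v_3.
v_5 and v_6 share exactly the 2 values {G, J}; by pigeonhole those values go to them, so strike G, J from v_1, v_3, v_4.
That leaves v_3 = O.
v_4's domain is down to {I}, so v_4 = I. Strike I from v_1.
So v_1 = L.

L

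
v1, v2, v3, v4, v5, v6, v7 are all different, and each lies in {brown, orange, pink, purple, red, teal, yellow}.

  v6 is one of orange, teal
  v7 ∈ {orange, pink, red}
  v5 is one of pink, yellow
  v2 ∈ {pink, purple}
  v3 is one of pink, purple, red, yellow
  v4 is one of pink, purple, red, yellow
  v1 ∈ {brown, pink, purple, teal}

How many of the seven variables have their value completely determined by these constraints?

3

The 7 variables together cover exactly {brown, orange, pink, purple, red, teal, yellow} — 7 values for 7 variables — and brown appears only in v1's list, so v1 = brown.
Among the 6 still-open variables, teal fits only v6 (and all 6 values in {orange, pink, purple, red, teal, yellow} must be used), so v6 = teal.
Among the 5 still-open variables, orange fits only v7 (and all 5 values in {orange, pink, purple, red, yellow} must be used), so v7 = orange.
Determined: v1=brown, v6=teal, v7=orange. The other variables each still have more than one consistent value. That makes 3.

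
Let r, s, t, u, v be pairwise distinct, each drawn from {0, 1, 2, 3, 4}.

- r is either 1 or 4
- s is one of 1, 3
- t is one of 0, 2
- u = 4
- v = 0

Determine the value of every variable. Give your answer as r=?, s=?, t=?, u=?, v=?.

r=1, s=3, t=2, u=4, v=0

u's domain is down to {4}, so u = 4. So r can't be 4.
v's domain is down to {0}, so v = 0. So t can't be 0.
r's domain is down to {1}, so r = 1. So s can't be 1.
That leaves s = 3.
t's domain is down to {2}, so t = 2.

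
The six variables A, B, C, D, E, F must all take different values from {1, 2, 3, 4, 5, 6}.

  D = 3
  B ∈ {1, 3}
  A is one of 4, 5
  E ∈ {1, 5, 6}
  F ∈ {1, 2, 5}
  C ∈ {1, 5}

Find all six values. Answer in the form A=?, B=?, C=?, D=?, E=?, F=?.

D must be 3 (only option left). So B can't be 3.
That leaves B = 1. Strike 1 from C, E, F.
C has just one choice, so C = 5. So A, E, F can't be 5.
That leaves E = 6.
F's domain is down to {2}, so F = 2.
A has just one choice, so A = 4.

A=4, B=1, C=5, D=3, E=6, F=2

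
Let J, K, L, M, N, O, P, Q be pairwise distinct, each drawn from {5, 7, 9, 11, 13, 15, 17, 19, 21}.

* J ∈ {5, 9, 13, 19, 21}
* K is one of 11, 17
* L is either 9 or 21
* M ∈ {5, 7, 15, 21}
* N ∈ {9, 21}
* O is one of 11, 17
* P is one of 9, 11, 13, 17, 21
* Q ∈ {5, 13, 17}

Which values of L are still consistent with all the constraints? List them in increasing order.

9, 21

K and O share exactly the 2 values {11, 17}; by pigeonhole those values go to them, so strike 11, 17 from P, Q.
L and N share exactly the 2 values {9, 21}; by pigeonhole those values go to them, so strike 9, 21 from J, M, P.
P has just one choice, so P = 13. Eliminate 13 elsewhere: J, Q.
Q must be 5 (only option left). Remove 5 from J, M.
J's domain is down to {19}, so J = 19.
No further eliminations apply; L can still be any of 9, 21.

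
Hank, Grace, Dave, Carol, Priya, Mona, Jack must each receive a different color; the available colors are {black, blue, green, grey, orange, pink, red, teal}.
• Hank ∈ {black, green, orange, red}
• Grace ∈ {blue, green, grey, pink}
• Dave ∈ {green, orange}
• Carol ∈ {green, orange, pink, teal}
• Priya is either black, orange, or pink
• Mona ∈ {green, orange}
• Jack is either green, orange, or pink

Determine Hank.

The 2 variables Dave and Mona are confined to {green, orange}, which locks those values in; drop them from Hank, Grace, Carol, Priya, Jack.
Jack has just one choice, so Jack = pink. So Grace, Carol, Priya can't be pink.
Carol must be teal (only option left).
Priya's domain is down to {black}, so Priya = black. Eliminate black elsewhere: Hank.
So Hank = red.

red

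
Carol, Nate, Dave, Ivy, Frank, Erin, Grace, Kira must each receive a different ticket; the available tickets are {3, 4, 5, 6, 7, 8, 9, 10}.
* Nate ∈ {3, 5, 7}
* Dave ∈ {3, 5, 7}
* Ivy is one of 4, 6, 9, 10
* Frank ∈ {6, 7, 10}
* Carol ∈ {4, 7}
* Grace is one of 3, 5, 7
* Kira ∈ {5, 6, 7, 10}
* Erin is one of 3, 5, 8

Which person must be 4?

The 8 variables together cover exactly {3, 4, 5, 6, 7, 8, 9, 10} — 8 values for 8 variables — and 8 appears only in Erin's list, so Erin = 8.
Among the 7 still-open variables, 9 fits only Ivy (and all 7 values in {3, 4, 5, 6, 7, 9, 10} must be used), so Ivy = 9.
Among the 6 still-open variables, 4 fits only Carol (and all 6 values in {3, 4, 5, 6, 7, 10} must be used), so Carol = 4.

Carol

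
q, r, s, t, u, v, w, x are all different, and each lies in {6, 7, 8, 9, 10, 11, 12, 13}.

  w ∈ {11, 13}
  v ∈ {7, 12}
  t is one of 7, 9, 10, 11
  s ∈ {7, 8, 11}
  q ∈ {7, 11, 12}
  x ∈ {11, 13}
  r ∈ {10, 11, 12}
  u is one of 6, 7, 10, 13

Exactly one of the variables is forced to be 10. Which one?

The 8 variables draw from only 8 values {6, 7, 8, 9, 10, 11, 12, 13}, so each is used; only u can be 6, hence u = 6.
The 7 still-open variables draw from only 7 values {7, 8, 9, 10, 11, 12, 13}, so each is used; only s can be 8, hence s = 8.
The 6 still-open variables draw from only 6 values {7, 9, 10, 11, 12, 13}, so each is used; only t can be 9, hence t = 9.
The 5 still-open variables together cover exactly {7, 10, 11, 12, 13} — 5 values for 5 variables — and 10 appears only in r's list, so r = 10.

r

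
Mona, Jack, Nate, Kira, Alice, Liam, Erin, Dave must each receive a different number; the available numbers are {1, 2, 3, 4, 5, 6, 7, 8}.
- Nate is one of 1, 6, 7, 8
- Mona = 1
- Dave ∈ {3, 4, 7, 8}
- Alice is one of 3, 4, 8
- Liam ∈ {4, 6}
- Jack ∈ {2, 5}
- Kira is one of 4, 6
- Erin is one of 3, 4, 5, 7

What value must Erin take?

5

Mona's domain is down to {1}, so Mona = 1. Eliminate 1 elsewhere: Nate.
The 7 still-open variables together cover exactly {2, 3, 4, 5, 6, 7, 8} — 7 values for 7 variables — and 2 appears only in Jack's list, so Jack = 2.
The 6 still-open variables draw from only 6 values {3, 4, 5, 6, 7, 8}, so each is used; only Erin can be 5, hence Erin = 5.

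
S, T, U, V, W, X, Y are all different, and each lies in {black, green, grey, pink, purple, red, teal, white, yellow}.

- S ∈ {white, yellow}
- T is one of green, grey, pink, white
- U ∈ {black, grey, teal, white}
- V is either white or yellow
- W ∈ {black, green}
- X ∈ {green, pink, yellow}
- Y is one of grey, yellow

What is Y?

The 7 variables together cover exactly {black, green, grey, pink, teal, white, yellow} — 7 values for 7 variables — and teal appears only in U's list, so U = teal.
The 6 still-open variables draw from only 6 values {black, green, grey, pink, white, yellow}, so each is used; only W can be black, hence W = black.
The 2 variables S and V are confined to {white, yellow}, which locks those values in; drop them from T, X, Y.
So Y = grey.

grey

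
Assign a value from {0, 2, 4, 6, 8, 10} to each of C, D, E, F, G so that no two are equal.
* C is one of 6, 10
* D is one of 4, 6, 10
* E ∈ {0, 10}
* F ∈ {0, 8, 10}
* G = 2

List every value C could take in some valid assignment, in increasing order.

6, 10

G has just one choice, so G = 2.
No further eliminations apply; C can still be any of 6, 10.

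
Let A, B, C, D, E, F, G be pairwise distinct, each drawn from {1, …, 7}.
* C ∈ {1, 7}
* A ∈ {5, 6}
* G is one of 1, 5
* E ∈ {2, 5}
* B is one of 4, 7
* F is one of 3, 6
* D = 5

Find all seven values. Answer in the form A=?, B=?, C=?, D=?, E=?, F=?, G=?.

D has just one choice, so D = 5. Remove 5 from A, E, G.
E's domain is down to {2}, so E = 2.
G has just one choice, so G = 1. Eliminate 1 elsewhere: C.
A's domain is down to {6}, so A = 6. Strike 6 from F.
C's domain is down to {7}, so C = 7. Remove 7 from B.
F must be 3 (only option left).
B's domain is down to {4}, so B = 4.

A=6, B=4, C=7, D=5, E=2, F=3, G=1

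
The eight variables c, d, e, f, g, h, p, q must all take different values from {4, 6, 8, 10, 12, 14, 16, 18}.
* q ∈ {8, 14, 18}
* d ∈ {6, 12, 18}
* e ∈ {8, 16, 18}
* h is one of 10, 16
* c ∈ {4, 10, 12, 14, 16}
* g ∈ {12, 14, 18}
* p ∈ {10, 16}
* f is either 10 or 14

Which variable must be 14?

f

Among the 8 variables, 4 fits only c (and all 8 values in {4, 6, 8, 10, 12, 14, 16, 18} must be used), so c = 4.
The 7 still-open variables together cover exactly {6, 8, 10, 12, 14, 16, 18} — 7 values for 7 variables — and 6 appears only in d's list, so d = 6.
The 6 still-open variables together cover exactly {8, 10, 12, 14, 16, 18} — 6 values for 6 variables — and 12 appears only in g's list, so g = 12.
h and p between them cover only {10, 16} — a naked pair. Remove those values from e, f.
So 14 goes to f.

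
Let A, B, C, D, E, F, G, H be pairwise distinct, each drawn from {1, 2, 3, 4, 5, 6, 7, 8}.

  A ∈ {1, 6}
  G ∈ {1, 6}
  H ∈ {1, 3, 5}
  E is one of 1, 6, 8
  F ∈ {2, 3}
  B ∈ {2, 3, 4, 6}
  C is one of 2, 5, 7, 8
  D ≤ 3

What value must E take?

Among the 8 variables, 4 fits only B (and all 8 values in {1, 2, 3, 4, 5, 6, 7, 8} must be used), so B = 4.
Among the 7 still-open variables, 7 fits only C (and all 7 values in {1, 2, 3, 5, 6, 7, 8} must be used), so C = 7.
The 6 still-open variables draw from only 6 values {1, 2, 3, 5, 6, 8}, so each is used; only H can be 5, hence H = 5.
Among the 5 still-open variables, 8 fits only E (and all 5 values in {1, 2, 3, 6, 8} must be used), so E = 8.

8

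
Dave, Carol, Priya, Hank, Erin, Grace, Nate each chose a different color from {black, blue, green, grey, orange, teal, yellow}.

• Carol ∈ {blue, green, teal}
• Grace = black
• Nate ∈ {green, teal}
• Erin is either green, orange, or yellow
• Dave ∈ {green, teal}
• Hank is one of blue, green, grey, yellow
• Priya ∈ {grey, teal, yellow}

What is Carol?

Grace has just one choice, so Grace = black.
Among the 6 still-open variables, orange fits only Erin (and all 6 values in {blue, green, grey, orange, teal, yellow} must be used), so Erin = orange.
Dave and Nate share exactly the 2 values {green, teal}; by pigeonhole those values go to them, so strike green, teal from Carol, Priya, Hank.
So Carol = blue.

blue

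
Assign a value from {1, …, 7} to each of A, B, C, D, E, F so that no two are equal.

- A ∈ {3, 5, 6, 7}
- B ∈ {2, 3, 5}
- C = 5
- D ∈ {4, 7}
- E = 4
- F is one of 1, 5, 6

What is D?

7

C's domain is down to {5}, so C = 5. So A, B, F can't be 5.
E's domain is down to {4}, so E = 4. So D can't be 4.
So D = 7.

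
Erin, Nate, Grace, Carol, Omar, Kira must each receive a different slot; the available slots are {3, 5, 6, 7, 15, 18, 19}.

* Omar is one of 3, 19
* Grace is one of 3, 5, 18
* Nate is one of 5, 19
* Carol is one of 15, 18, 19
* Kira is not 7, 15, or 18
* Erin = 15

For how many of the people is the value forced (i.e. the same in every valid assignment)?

2

Erin's domain is down to {15}, so Erin = 15. Strike 15 from Carol.
The 5 still-open variables draw from only 5 values {3, 5, 6, 18, 19}, so each is used; only Kira can be 6, hence Kira = 6.
Determined: Erin=15, Kira=6. The other people each still have more than one consistent value. That makes 2.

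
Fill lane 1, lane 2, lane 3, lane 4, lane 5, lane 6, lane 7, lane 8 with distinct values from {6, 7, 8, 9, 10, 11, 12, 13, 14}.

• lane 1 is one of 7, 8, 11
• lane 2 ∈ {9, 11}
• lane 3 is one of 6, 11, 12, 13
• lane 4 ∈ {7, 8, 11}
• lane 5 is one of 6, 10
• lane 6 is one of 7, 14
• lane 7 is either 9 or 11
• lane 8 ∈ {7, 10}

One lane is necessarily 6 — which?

The 2 variables lane 2 and lane 7 are confined to {9, 11}, which locks those values in; drop them from lane 1, lane 3, lane 4.
The 2 variables lane 1 and lane 4 are confined to {7, 8}, which locks those values in; drop them from lane 6, lane 8.
lane 6 has just one choice, so lane 6 = 14.
lane 8 must be 10 (only option left). Strike 10 from lane 5.
So 6 goes to lane 5.

lane 5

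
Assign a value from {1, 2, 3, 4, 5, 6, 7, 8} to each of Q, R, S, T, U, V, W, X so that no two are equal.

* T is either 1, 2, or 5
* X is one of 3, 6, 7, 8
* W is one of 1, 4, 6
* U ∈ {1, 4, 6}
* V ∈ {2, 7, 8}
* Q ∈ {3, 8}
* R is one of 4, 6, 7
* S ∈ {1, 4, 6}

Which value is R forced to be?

7

Among the 8 variables, 5 fits only T (and all 8 values in {1, 2, 3, 4, 5, 6, 7, 8} must be used), so T = 5.
Among the 7 still-open variables, 2 fits only V (and all 7 values in {1, 2, 3, 4, 6, 7, 8} must be used), so V = 2.
S, U, W share exactly the 3 values {1, 4, 6}; by pigeonhole those values go to them, so strike 1, 4, 6 from R, X.
So R = 7.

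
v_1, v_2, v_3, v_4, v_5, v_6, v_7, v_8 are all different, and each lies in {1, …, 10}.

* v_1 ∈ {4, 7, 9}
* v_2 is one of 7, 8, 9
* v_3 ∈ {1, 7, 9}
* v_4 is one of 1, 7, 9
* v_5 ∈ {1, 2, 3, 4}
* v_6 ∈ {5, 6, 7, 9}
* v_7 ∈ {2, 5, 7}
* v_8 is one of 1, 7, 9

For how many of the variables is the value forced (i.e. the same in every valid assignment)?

v_3, v_4, v_8 share exactly the 3 values {1, 7, 9}; by pigeonhole those values go to them, so strike 1, 7, 9 from v_1, v_2, v_5, v_6, v_7.
That leaves v_1 = 4. Strike 4 from v_5.
v_2 has just one choice, so v_2 = 8.
Determined: v_1=4, v_2=8. The other variables each still have more than one consistent value. That makes 2.

2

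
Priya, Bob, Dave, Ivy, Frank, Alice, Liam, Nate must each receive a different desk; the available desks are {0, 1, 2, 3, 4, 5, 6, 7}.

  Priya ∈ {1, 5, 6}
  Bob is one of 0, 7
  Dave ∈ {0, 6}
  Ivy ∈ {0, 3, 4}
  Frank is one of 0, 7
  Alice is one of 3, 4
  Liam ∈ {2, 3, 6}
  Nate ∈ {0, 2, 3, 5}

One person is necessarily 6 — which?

Dave

Among the 8 variables, 1 fits only Priya (and all 8 values in {0, 1, 2, 3, 4, 5, 6, 7} must be used), so Priya = 1.
The 7 still-open variables draw from only 7 values {0, 2, 3, 4, 5, 6, 7}, so each is used; only Nate can be 5, hence Nate = 5.
The 6 still-open variables together cover exactly {0, 2, 3, 4, 6, 7} — 6 values for 6 variables — and 2 appears only in Liam's list, so Liam = 2.
The 5 still-open variables draw from only 5 values {0, 3, 4, 6, 7}, so each is used; only Dave can be 6, hence Dave = 6.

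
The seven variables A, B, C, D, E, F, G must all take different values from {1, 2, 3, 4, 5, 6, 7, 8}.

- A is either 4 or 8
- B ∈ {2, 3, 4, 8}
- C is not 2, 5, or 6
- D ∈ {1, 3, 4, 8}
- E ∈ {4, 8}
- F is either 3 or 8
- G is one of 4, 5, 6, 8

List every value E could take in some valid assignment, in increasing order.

A and E share exactly the 2 values {4, 8}; by pigeonhole those values go to them, so strike 4, 8 from B, C, D, F, G.
That leaves F = 3. So B, C, D can't be 3.
B's domain is down to {2}, so B = 2.
D's domain is down to {1}, so D = 1. Strike 1 from C.
C's domain is down to {7}, so C = 7.
No further eliminations apply; E can still be any of 4, 8.

4, 8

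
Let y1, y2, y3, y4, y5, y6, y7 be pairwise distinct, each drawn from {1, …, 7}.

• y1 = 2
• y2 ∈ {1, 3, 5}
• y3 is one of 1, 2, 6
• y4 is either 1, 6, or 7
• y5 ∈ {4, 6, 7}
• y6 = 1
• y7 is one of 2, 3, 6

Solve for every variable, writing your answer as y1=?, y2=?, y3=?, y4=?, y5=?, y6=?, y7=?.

y1=2, y2=5, y3=6, y4=7, y5=4, y6=1, y7=3

y1 must be 2 (only option left). Eliminate 2 elsewhere: y3, y7.
y6's domain is down to {1}, so y6 = 1. So y2, y3, y4 can't be 1.
y3's domain is down to {6}, so y3 = 6. Remove 6 from y4, y5, y7.
y4 must be 7 (only option left). Strike 7 from y5.
y5 has just one choice, so y5 = 4.
y7 must be 3 (only option left). Remove 3 from y2.
y2 has just one choice, so y2 = 5.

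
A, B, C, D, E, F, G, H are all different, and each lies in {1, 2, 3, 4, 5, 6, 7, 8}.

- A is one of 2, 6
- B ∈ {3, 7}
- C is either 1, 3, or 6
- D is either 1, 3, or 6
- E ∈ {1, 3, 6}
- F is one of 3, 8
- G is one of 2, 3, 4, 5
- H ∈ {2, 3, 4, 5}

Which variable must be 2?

The 8 variables draw from only 8 values {1, 2, 3, 4, 5, 6, 7, 8}, so each is used; only B can be 7, hence B = 7.
The 7 still-open variables together cover exactly {1, 2, 3, 4, 5, 6, 8} — 7 values for 7 variables — and 8 appears only in F's list, so F = 8.
The 3 variables C, D, E are confined to {1, 3, 6}, which locks those values in; drop them from A, G, H.
So 2 goes to A.

A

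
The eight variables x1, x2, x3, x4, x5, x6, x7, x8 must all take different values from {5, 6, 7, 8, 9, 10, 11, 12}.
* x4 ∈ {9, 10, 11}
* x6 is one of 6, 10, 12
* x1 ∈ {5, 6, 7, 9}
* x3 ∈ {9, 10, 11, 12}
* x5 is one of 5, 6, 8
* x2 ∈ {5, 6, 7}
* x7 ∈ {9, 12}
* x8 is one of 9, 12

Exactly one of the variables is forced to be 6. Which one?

x6

The 8 variables draw from only 8 values {5, 6, 7, 8, 9, 10, 11, 12}, so each is used; only x5 can be 8, hence x5 = 8.
x7 and x8 between them cover only {9, 12} — a naked pair. Remove those values from x1, x3, x4, x6.
x3 and x4 between them cover only {10, 11} — a naked pair. Remove those values from x6.
So 6 goes to x6.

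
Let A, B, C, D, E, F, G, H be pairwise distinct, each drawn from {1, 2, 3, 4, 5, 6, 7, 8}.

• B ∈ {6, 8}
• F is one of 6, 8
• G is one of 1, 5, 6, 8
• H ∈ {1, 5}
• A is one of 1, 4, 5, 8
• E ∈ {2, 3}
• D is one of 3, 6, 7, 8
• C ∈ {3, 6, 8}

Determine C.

The 8 variables together cover exactly {1, 2, 3, 4, 5, 6, 7, 8} — 8 values for 8 variables — and 2 appears only in E's list, so E = 2.
Among the 7 still-open variables, 4 fits only A (and all 7 values in {1, 3, 4, 5, 6, 7, 8} must be used), so A = 4.
The 6 still-open variables together cover exactly {1, 3, 5, 6, 7, 8} — 6 values for 6 variables — and 7 appears only in D's list, so D = 7.
The 5 still-open variables together cover exactly {1, 3, 5, 6, 8} — 5 values for 5 variables — and 3 appears only in C's list, so C = 3.

3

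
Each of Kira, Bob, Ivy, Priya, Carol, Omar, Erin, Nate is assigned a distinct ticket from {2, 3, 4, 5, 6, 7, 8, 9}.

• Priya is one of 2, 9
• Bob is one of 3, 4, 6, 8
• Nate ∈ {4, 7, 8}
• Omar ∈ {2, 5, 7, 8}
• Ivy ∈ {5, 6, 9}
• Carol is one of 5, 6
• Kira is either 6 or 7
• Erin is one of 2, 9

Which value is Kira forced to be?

7

The 8 variables draw from only 8 values {2, 3, 4, 5, 6, 7, 8, 9}, so each is used; only Bob can be 3, hence Bob = 3.
Among the 7 still-open variables, 4 fits only Nate (and all 7 values in {2, 4, 5, 6, 7, 8, 9} must be used), so Nate = 4.
The 6 still-open variables draw from only 6 values {2, 5, 6, 7, 8, 9}, so each is used; only Omar can be 8, hence Omar = 8.
Among the 5 still-open variables, 7 fits only Kira (and all 5 values in {2, 5, 6, 7, 9} must be used), so Kira = 7.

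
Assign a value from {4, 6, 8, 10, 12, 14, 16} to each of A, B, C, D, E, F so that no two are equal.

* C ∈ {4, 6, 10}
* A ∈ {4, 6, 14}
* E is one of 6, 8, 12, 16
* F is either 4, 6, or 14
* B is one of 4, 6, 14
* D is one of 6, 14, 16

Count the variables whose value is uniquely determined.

A, B, F between them cover only {4, 6, 14} — a naked triple. Remove those values from C, D, E.
C's domain is down to {10}, so C = 10.
D's domain is down to {16}, so D = 16. So E can't be 16.
Determined: C=10, D=16. The other variables each still have more than one consistent value. That makes 2.

2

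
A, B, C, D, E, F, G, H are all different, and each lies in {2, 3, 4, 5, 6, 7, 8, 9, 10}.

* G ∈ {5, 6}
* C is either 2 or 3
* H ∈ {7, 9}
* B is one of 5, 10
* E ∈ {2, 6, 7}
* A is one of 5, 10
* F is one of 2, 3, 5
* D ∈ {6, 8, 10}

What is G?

Among the 8 variables, 8 fits only D (and all 8 values in {2, 3, 5, 6, 7, 8, 9, 10} must be used), so D = 8.
The 7 still-open variables together cover exactly {2, 3, 5, 6, 7, 9, 10} — 7 values for 7 variables — and 9 appears only in H's list, so H = 9.
Among the 6 still-open variables, 7 fits only E (and all 6 values in {2, 3, 5, 6, 7, 10} must be used), so E = 7.
Among the 5 still-open variables, 6 fits only G (and all 5 values in {2, 3, 5, 6, 10} must be used), so G = 6.

6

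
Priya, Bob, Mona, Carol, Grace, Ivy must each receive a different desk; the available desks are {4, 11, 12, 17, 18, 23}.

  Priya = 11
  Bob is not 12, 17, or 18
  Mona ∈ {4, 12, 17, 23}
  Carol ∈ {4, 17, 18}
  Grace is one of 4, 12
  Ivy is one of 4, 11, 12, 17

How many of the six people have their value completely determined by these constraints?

2

Priya has just one choice, so Priya = 11. Strike 11 from Bob, Ivy.
The 5 still-open variables together cover exactly {4, 12, 17, 18, 23} — 5 values for 5 variables — and 18 appears only in Carol's list, so Carol = 18.
Determined: Priya=11, Carol=18. The other people each still have more than one consistent value. That makes 2.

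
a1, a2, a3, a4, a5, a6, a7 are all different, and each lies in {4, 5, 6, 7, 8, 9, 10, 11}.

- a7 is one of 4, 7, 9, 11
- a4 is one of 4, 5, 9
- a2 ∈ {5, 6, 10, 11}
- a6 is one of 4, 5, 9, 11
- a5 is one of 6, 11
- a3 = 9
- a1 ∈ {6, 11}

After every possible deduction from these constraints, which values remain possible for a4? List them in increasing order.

4, 5

a3's domain is down to {9}, so a3 = 9. Eliminate 9 elsewhere: a4, a6, a7.
The 6 still-open variables draw from only 6 values {4, 5, 6, 7, 10, 11}, so each is used; only a7 can be 7, hence a7 = 7.
The 5 still-open variables together cover exactly {4, 5, 6, 10, 11} — 5 values for 5 variables — and 10 appears only in a2's list, so a2 = 10.
The 2 variables a1 and a5 are confined to {6, 11}, which locks those values in; drop them from a6.
No further eliminations apply; a4 can still be any of 4, 5.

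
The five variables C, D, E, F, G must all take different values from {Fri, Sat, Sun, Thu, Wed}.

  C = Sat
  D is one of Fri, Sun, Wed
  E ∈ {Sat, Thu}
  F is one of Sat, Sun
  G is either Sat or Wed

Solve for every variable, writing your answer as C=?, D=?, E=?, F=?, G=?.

C=Sat, D=Fri, E=Thu, F=Sun, G=Wed

C has just one choice, so C = Sat. Strike Sat from E, F, G.
That leaves E = Thu.
F's domain is down to {Sun}, so F = Sun. Eliminate Sun elsewhere: D.
G has just one choice, so G = Wed. Eliminate Wed elsewhere: D.
D's domain is down to {Fri}, so D = Fri.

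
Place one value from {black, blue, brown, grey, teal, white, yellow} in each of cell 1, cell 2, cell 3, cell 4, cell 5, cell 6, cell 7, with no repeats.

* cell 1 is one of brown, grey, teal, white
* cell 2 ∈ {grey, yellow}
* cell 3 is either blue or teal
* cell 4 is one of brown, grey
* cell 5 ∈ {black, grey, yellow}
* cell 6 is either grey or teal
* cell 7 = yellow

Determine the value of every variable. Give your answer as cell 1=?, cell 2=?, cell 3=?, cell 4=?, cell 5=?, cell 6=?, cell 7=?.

cell 7 must be yellow (only option left). So cell 2, cell 5 can't be yellow.
cell 2 must be grey (only option left). So cell 1, cell 4, cell 5, cell 6 can't be grey.
cell 4 has just one choice, so cell 4 = brown. Strike brown from cell 1.
cell 5's domain is down to {black}, so cell 5 = black.
cell 6 must be teal (only option left). Strike teal from cell 1, cell 3.
cell 1 has just one choice, so cell 1 = white.
cell 3 must be blue (only option left).

cell 1=white, cell 2=grey, cell 3=blue, cell 4=brown, cell 5=black, cell 6=teal, cell 7=yellow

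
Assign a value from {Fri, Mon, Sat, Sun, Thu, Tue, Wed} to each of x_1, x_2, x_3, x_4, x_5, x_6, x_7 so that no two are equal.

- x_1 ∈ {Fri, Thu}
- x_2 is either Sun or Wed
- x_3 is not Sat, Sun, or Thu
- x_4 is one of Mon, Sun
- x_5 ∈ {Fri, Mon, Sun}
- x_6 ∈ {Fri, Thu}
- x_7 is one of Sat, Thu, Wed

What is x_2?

The 7 variables draw from only 7 values {Fri, Mon, Sat, Sun, Thu, Tue, Wed}, so each is used; only x_7 can be Sat, hence x_7 = Sat.
Among the 6 still-open variables, Tue fits only x_3 (and all 6 values in {Fri, Mon, Sun, Thu, Tue, Wed} must be used), so x_3 = Tue.
The 5 still-open variables together cover exactly {Fri, Mon, Sun, Thu, Wed} — 5 values for 5 variables — and Wed appears only in x_2's list, so x_2 = Wed.

Wed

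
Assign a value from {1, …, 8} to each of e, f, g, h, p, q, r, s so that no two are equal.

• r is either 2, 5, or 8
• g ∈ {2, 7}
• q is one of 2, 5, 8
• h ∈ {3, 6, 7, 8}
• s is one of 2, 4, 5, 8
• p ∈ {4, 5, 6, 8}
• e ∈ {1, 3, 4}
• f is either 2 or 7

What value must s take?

4

The 8 variables together cover exactly {1, 2, 3, 4, 5, 6, 7, 8} — 8 values for 8 variables — and 1 appears only in e's list, so e = 1.
Among the 7 still-open variables, 3 fits only h (and all 7 values in {2, 3, 4, 5, 6, 7, 8} must be used), so h = 3.
Among the 6 still-open variables, 6 fits only p (and all 6 values in {2, 4, 5, 6, 7, 8} must be used), so p = 6.
The 5 still-open variables together cover exactly {2, 4, 5, 7, 8} — 5 values for 5 variables — and 4 appears only in s's list, so s = 4.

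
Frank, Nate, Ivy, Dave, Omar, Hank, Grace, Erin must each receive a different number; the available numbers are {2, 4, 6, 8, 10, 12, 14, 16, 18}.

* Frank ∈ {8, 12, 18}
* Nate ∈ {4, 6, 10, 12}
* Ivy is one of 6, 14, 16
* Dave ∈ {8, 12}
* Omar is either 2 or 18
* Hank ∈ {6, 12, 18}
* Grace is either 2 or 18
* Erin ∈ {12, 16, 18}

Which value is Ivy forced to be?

14

Omar and Grace share exactly the 2 values {2, 18}; by pigeonhole those values go to them, so strike 2, 18 from Frank, Hank, Erin.
Frank and Dave share exactly the 2 values {8, 12}; by pigeonhole those values go to them, so strike 8, 12 from Nate, Hank, Erin.
That leaves Hank = 6. Strike 6 from Nate, Ivy.
That leaves Erin = 16. Eliminate 16 elsewhere: Ivy.
So Ivy = 14.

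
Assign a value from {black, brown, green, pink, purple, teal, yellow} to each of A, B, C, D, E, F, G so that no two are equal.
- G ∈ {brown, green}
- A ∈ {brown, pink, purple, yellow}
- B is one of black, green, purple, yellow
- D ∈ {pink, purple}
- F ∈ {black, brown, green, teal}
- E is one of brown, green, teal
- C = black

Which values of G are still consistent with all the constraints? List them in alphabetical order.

C must be black (only option left). Strike black from B, F.
E, F, G between them cover only {brown, green, teal} — a naked triple. Remove those values from A, B.
No further eliminations apply; G can still be any of brown, green.

brown, green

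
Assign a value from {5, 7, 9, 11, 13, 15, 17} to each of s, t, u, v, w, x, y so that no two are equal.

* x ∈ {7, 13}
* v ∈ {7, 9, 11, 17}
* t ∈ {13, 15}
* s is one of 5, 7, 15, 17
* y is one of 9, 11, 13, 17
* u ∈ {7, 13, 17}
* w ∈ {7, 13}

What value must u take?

Among the 7 variables, 5 fits only s (and all 7 values in {5, 7, 9, 11, 13, 15, 17} must be used), so s = 5.
The 6 still-open variables together cover exactly {7, 9, 11, 13, 15, 17} — 6 values for 6 variables — and 15 appears only in t's list, so t = 15.
The 2 variables w and x are confined to {7, 13}, which locks those values in; drop them from u, v, y.
So u = 17.

17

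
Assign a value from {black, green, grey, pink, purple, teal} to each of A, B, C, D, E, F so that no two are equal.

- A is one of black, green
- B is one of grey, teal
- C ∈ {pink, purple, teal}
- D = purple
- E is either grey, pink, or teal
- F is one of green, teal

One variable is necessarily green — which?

F

D must be purple (only option left). Eliminate purple elsewhere: C.
The 5 still-open variables draw from only 5 values {black, green, grey, pink, teal}, so each is used; only A can be black, hence A = black.
Among the 4 still-open variables, green fits only F (and all 4 values in {green, grey, pink, teal} must be used), so F = green.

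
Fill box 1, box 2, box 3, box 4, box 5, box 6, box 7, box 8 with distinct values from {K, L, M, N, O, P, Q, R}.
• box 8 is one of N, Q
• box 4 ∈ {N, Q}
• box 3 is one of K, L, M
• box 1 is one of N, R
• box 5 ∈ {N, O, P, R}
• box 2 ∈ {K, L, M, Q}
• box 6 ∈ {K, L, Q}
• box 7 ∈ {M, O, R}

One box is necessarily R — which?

box 1

Among the 8 variables, P fits only box 5 (and all 8 values in {K, L, M, N, O, P, Q, R} must be used), so box 5 = P.
The 7 still-open variables draw from only 7 values {K, L, M, N, O, Q, R}, so each is used; only box 7 can be O, hence box 7 = O.
Among the 6 still-open variables, R fits only box 1 (and all 6 values in {K, L, M, N, Q, R} must be used), so box 1 = R.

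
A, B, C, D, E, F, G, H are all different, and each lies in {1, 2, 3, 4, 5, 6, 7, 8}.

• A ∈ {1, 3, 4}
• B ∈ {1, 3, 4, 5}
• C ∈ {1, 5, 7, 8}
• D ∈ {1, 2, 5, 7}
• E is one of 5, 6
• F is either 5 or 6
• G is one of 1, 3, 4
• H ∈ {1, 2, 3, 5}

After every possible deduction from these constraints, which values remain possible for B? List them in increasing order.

1, 3, 4

The 8 variables together cover exactly {1, 2, 3, 4, 5, 6, 7, 8} — 8 values for 8 variables — and 8 appears only in C's list, so C = 8.
The 7 still-open variables draw from only 7 values {1, 2, 3, 4, 5, 6, 7}, so each is used; only D can be 7, hence D = 7.
The 6 still-open variables draw from only 6 values {1, 2, 3, 4, 5, 6}, so each is used; only H can be 2, hence H = 2.
The 2 variables E and F are confined to {5, 6}, which locks those values in; drop them from B.
No further eliminations apply; B can still be any of 1, 3, 4.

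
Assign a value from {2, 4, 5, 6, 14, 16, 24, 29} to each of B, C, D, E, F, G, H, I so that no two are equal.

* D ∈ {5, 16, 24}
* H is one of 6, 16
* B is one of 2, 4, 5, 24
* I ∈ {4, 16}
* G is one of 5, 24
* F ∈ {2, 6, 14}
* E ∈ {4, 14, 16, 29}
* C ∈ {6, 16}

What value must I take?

4

The 8 variables draw from only 8 values {2, 4, 5, 6, 14, 16, 24, 29}, so each is used; only E can be 29, hence E = 29.
Among the 7 still-open variables, 14 fits only F (and all 7 values in {2, 4, 5, 6, 14, 16, 24} must be used), so F = 14.
Among the 6 still-open variables, 2 fits only B (and all 6 values in {2, 4, 5, 6, 16, 24} must be used), so B = 2.
The 5 still-open variables together cover exactly {4, 5, 6, 16, 24} — 5 values for 5 variables — and 4 appears only in I's list, so I = 4.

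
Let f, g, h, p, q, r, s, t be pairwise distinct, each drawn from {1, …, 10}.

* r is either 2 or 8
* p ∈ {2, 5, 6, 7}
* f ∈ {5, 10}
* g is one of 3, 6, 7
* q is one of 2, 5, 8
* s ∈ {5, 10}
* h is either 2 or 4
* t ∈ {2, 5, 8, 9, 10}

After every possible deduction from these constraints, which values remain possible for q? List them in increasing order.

f and s between them cover only {5, 10} — a naked pair. Remove those values from p, q, t.
q and r between them cover only {2, 8} — a naked pair. Remove those values from h, p, t.
h must be 4 (only option left).
t must be 9 (only option left).
No further eliminations apply; q can still be any of 2, 8.

2, 8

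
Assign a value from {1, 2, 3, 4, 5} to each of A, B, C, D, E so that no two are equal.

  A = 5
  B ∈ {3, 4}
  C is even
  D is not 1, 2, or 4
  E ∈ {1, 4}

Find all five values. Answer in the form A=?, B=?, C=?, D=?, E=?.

A's domain is down to {5}, so A = 5. Eliminate 5 elsewhere: D.
D's domain is down to {3}, so D = 3. Eliminate 3 elsewhere: B.
B's domain is down to {4}, so B = 4. Remove 4 from C, E.
C must be 2 (only option left).
That leaves E = 1.

A=5, B=4, C=2, D=3, E=1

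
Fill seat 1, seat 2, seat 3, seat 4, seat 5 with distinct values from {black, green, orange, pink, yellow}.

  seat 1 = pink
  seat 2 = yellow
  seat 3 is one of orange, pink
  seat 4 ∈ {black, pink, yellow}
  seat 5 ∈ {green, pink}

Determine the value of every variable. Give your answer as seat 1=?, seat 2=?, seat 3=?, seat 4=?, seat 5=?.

seat 1=pink, seat 2=yellow, seat 3=orange, seat 4=black, seat 5=green

seat 1 must be pink (only option left). Eliminate pink elsewhere: seat 3, seat 4, seat 5.
seat 2 must be yellow (only option left). Eliminate yellow elsewhere: seat 4.
seat 3 must be orange (only option left).
seat 4's domain is down to {black}, so seat 4 = black.
seat 5 has just one choice, so seat 5 = green.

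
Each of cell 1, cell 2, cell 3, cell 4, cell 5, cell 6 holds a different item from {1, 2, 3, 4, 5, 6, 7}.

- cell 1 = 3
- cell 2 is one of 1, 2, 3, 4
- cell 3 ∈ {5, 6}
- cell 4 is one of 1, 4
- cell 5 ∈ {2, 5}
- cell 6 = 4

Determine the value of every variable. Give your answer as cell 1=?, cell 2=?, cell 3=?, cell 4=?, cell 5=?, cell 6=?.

cell 1 has just one choice, so cell 1 = 3. Strike 3 from cell 2.
That leaves cell 6 = 4. Eliminate 4 elsewhere: cell 2, cell 4.
That leaves cell 4 = 1. Strike 1 from cell 2.
cell 2 has just one choice, so cell 2 = 2. Strike 2 from cell 5.
cell 5 must be 5 (only option left). Eliminate 5 elsewhere: cell 3.
That leaves cell 3 = 6.

cell 1=3, cell 2=2, cell 3=6, cell 4=1, cell 5=5, cell 6=4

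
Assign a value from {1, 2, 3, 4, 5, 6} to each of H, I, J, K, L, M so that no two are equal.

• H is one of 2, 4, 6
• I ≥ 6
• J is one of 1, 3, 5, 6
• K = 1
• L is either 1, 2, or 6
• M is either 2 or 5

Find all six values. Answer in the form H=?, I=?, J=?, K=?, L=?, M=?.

I must be 6 (only option left). So H, J, L can't be 6.
K's domain is down to {1}, so K = 1. So J, L can't be 1.
L must be 2 (only option left). Remove 2 from H, M.
M must be 5 (only option left). Eliminate 5 elsewhere: J.
H must be 4 (only option left).
J must be 3 (only option left).

H=4, I=6, J=3, K=1, L=2, M=5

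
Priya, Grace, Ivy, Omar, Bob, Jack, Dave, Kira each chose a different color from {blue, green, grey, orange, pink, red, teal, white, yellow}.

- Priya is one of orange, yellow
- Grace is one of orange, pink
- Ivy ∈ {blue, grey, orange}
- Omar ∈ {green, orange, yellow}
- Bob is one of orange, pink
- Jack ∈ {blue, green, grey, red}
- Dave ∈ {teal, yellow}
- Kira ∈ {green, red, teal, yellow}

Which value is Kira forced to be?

The 2 variables Grace and Bob are confined to {orange, pink}, which locks those values in; drop them from Priya, Ivy, Omar.
That leaves Priya = yellow. Strike yellow from Omar, Dave, Kira.
Omar has just one choice, so Omar = green. Remove green from Jack, Kira.
Dave must be teal (only option left). Remove teal from Kira.
So Kira = red.

red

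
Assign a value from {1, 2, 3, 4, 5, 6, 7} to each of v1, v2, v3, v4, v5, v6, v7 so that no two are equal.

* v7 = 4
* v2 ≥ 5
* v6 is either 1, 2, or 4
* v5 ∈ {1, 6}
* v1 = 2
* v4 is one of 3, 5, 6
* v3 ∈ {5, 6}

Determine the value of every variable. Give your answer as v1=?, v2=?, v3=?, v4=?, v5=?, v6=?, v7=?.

v1=2, v2=7, v3=5, v4=3, v5=6, v6=1, v7=4

v1 must be 2 (only option left). Strike 2 from v6.
v7 has just one choice, so v7 = 4. Strike 4 from v6.
That leaves v6 = 1. Eliminate 1 elsewhere: v5.
v5 must be 6 (only option left). Remove 6 from v2, v3, v4.
v3 must be 5 (only option left). So v2, v4 can't be 5.
v4 must be 3 (only option left).
That leaves v2 = 7.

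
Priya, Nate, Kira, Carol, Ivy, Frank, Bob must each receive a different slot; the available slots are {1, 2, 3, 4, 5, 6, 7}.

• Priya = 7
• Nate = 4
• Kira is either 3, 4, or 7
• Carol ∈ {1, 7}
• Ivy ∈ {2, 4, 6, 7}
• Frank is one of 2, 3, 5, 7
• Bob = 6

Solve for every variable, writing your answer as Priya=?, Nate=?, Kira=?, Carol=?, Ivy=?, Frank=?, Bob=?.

Priya has just one choice, so Priya = 7. Eliminate 7 elsewhere: Kira, Carol, Ivy, Frank.
Nate must be 4 (only option left). So Kira, Ivy can't be 4.
That leaves Kira = 3. Remove 3 from Frank.
Carol must be 1 (only option left).
That leaves Bob = 6. Remove 6 from Ivy.
That leaves Ivy = 2. Strike 2 from Frank.
Frank's domain is down to {5}, so Frank = 5.

Priya=7, Nate=4, Kira=3, Carol=1, Ivy=2, Frank=5, Bob=6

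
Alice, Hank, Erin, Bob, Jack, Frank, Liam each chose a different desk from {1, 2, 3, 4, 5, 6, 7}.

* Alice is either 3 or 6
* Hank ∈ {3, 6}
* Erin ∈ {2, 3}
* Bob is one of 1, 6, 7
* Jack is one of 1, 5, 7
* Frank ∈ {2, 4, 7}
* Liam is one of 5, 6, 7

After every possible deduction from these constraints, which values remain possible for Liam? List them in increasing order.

5, 7

The 7 variables together cover exactly {1, 2, 3, 4, 5, 6, 7} — 7 values for 7 variables — and 4 appears only in Frank's list, so Frank = 4.
The 6 still-open variables draw from only 6 values {1, 2, 3, 5, 6, 7}, so each is used; only Erin can be 2, hence Erin = 2.
Alice and Hank between them cover only {3, 6} — a naked pair. Remove those values from Bob, Liam.
No further eliminations apply; Liam can still be any of 5, 7.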